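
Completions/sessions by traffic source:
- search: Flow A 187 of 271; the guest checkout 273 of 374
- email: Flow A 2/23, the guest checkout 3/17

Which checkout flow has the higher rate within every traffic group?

Search: Flow A 187/271 = 69.0%, the guest checkout 273/374 = 73.0% → the guest checkout
Email: Flow A 2/23 = 8.7%, the guest checkout 3/17 = 17.6% → the guest checkout
The guest checkout has the higher rate in both groups.

the guest checkout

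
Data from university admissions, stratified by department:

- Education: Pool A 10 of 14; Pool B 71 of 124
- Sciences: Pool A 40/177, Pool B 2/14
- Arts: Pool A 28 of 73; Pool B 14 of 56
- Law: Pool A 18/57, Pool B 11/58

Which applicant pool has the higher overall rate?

Pool B

Education: Pool A 10/14 = 71.4%, Pool B 71/124 = 57.3% → Pool A
Sciences: Pool A 40/177 = 22.6%, Pool B 2/14 = 14.3% → Pool A
Arts: Pool A 28/73 = 38.4%, Pool B 14/56 = 25.0% → Pool A
Law: Pool A 18/57 = 31.6%, Pool B 11/58 = 19.0% → Pool A
Overall: Pool A 96/321 = 29.9%, Pool B 98/252 = 38.9% → Pool B
(Pool A wins every department group but Pool B wins overall — Pool A's applicants skew toward the low-rate Sciences group.)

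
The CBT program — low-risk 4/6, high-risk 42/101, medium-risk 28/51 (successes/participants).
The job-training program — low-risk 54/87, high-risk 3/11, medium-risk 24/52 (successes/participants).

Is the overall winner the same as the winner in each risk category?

Low-risk: the CBT program 4/6 = 66.7%, the job-training program 54/87 = 62.1% → the CBT program
High-risk: the CBT program 42/101 = 41.6%, the job-training program 3/11 = 27.3% → the CBT program
Medium-risk: the CBT program 28/51 = 54.9%, the job-training program 24/52 = 46.2% → the CBT program
Overall: the CBT program 74/158 = 46.8%, the job-training program 81/150 = 54.0% → the job-training program
The CBT program wins each risk group but the job-training program wins overall — the comparison reverses. The CBT program's participants skew toward high-risk, which has a lower base rate.

No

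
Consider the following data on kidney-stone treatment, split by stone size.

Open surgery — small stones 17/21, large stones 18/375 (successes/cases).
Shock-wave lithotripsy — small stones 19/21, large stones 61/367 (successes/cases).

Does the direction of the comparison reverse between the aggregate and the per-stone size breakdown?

No

Small stones: open surgery 17/21 = 81.0%, shock-wave lithotripsy 19/21 = 90.5% → shock-wave lithotripsy
Large stones: open surgery 18/375 = 4.8%, shock-wave lithotripsy 61/367 = 16.6% → shock-wave lithotripsy
Overall: open surgery 35/396 = 8.8%, shock-wave lithotripsy 80/388 = 20.6% → shock-wave lithotripsy
Shock-wave lithotripsy wins overall and in every stone group — no reversal.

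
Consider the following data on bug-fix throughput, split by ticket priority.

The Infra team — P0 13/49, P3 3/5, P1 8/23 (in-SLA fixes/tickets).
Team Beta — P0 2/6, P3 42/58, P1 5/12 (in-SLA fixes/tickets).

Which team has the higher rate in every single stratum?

Team Beta

P0: the Infra team 13/49 = 26.5%, Team Beta 2/6 = 33.3% → Team Beta
P3: the Infra team 3/5 = 60.0%, Team Beta 42/58 = 72.4% → Team Beta
P1: the Infra team 8/23 = 34.8%, Team Beta 5/12 = 41.7% → Team Beta
Team Beta has the higher rate in all 3 groups.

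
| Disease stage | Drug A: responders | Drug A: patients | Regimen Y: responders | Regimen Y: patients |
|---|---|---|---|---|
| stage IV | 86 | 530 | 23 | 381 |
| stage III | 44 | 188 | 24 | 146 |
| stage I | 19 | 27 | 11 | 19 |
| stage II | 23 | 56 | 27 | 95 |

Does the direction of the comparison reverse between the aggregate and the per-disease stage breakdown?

No

Stage IV: Drug A 86/530 = 16.2%, Regimen Y 23/381 = 6.0% → Drug A
Stage III: Drug A 44/188 = 23.4%, Regimen Y 24/146 = 16.4% → Drug A
Stage I: Drug A 19/27 = 70.4%, Regimen Y 11/19 = 57.9% → Drug A
Stage II: Drug A 23/56 = 41.1%, Regimen Y 27/95 = 28.4% → Drug A
Overall: Drug A 172/801 = 21.5%, Regimen Y 85/641 = 13.3% → Drug A
Drug A wins overall and in every disease group — no reversal.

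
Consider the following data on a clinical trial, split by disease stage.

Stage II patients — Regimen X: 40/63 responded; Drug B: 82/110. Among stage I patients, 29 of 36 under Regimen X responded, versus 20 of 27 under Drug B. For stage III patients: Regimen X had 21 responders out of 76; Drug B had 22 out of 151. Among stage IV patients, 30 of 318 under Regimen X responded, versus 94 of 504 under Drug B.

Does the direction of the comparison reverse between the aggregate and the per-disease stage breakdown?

No

Stage II: Regimen X 40/63 = 63.5%, Drug B 82/110 = 74.5% → Drug B
Stage I: Regimen X 29/36 = 80.6%, Drug B 20/27 = 74.1% → Regimen X
Stage III: Regimen X 21/76 = 27.6%, Drug B 22/151 = 14.6% → Regimen X
Stage IV: Regimen X 30/318 = 9.4%, Drug B 94/504 = 18.7% → Drug B
Overall: Regimen X 120/493 = 24.3%, Drug B 218/792 = 27.5% → Drug B
Neither sweeps: Regimen X wins 2 of 4 groups, Drug B wins 2. Drug B wins overall but not every group — no Simpson reversal.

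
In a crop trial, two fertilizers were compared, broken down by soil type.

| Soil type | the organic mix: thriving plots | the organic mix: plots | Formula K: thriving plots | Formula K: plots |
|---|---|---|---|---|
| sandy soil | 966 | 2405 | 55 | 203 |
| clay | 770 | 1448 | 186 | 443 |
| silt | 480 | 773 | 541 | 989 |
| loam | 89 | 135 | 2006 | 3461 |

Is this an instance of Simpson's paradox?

Yes

Sandy soil: the organic mix 966/2405 = 40.2%, Formula K 55/203 = 27.1% → the organic mix
Clay: the organic mix 770/1448 = 53.2%, Formula K 186/443 = 42.0% → the organic mix
Silt: the organic mix 480/773 = 62.1%, Formula K 541/989 = 54.7% → the organic mix
Loam: the organic mix 89/135 = 65.9%, Formula K 2006/3461 = 58.0% → the organic mix
Overall: the organic mix 2305/4761 = 48.4%, Formula K 2788/5096 = 54.7% → Formula K
The organic mix wins each soil group but Formula K wins overall — the comparison reverses. The organic mix's plots skew toward sandy soil, which has a lower base rate.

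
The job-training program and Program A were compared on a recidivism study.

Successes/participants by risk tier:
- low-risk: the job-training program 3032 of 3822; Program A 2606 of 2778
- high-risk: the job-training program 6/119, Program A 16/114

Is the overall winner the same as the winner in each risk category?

Yes

Low-risk: the job-training program 3032/3822 = 79.3%, Program A 2606/2778 = 93.8% → Program A
High-risk: the job-training program 6/119 = 5.0%, Program A 16/114 = 14.0% → Program A
Overall: the job-training program 3038/3941 = 77.1%, Program A 2622/2892 = 90.7% → Program A
Program A wins overall and in every risk group — no reversal.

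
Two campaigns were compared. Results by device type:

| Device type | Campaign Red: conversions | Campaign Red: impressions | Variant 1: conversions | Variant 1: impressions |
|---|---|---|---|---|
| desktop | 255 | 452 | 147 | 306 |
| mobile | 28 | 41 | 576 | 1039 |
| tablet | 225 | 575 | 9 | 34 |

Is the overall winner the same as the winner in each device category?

No

Desktop: Campaign Red 255/452 = 56.4%, Variant 1 147/306 = 48.0% → Campaign Red
Mobile: Campaign Red 28/41 = 68.3%, Variant 1 576/1039 = 55.4% → Campaign Red
Tablet: Campaign Red 225/575 = 39.1%, Variant 1 9/34 = 26.5% → Campaign Red
Overall: Campaign Red 508/1068 = 47.6%, Variant 1 732/1379 = 53.1% → Variant 1
Campaign Red wins each device group but Variant 1 wins overall — the comparison reverses. Campaign Red's impressions skew toward tablet, which has a lower base rate.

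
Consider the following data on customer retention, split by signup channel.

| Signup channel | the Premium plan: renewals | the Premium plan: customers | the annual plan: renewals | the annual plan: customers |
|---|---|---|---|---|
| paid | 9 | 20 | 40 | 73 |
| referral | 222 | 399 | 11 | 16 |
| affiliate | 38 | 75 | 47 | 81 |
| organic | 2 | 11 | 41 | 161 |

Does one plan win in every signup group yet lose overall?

Yes

Paid: the Premium plan 9/20 = 45.0%, the annual plan 40/73 = 54.8% → the annual plan
Referral: the Premium plan 222/399 = 55.6%, the annual plan 11/16 = 68.8% → the annual plan
Affiliate: the Premium plan 38/75 = 50.7%, the annual plan 47/81 = 58.0% → the annual plan
Organic: the Premium plan 2/11 = 18.2%, the annual plan 41/161 = 25.5% → the annual plan
Overall: the Premium plan 271/505 = 53.7%, the annual plan 139/331 = 42.0% → the Premium plan
The annual plan wins each signup group but the Premium plan wins overall — the comparison reverses. The annual plan's customers skew toward organic, which has a lower base rate.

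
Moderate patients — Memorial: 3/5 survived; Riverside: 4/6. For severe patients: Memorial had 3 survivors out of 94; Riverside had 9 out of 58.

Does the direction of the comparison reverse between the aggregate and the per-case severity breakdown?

Moderate: Memorial 3/5 = 60.0%, Riverside 4/6 = 66.7% → Riverside
Severe: Memorial 3/94 = 3.2%, Riverside 9/58 = 15.5% → Riverside
Overall: Memorial 6/99 = 6.1%, Riverside 13/64 = 20.3% → Riverside
Riverside wins overall and in every case group — no reversal.

No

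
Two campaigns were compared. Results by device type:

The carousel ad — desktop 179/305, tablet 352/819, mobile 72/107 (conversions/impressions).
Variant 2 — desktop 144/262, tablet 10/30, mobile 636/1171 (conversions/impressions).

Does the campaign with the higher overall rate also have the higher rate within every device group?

Desktop: the carousel ad 179/305 = 58.7%, Variant 2 144/262 = 55.0% → the carousel ad
Tablet: the carousel ad 352/819 = 43.0%, Variant 2 10/30 = 33.3% → the carousel ad
Mobile: the carousel ad 72/107 = 67.3%, Variant 2 636/1171 = 54.3% → the carousel ad
Overall: the carousel ad 603/1231 = 49.0%, Variant 2 790/1463 = 54.0% → Variant 2
The carousel ad wins each device group but Variant 2 wins overall — the comparison reverses. The carousel ad's impressions skew toward tablet, which has a lower base rate.

No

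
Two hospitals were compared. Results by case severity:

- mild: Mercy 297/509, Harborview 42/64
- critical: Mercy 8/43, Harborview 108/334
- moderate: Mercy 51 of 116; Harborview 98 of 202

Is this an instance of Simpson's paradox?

Yes

Mild: Mercy 297/509 = 58.3%, Harborview 42/64 = 65.6% → Harborview
Critical: Mercy 8/43 = 18.6%, Harborview 108/334 = 32.3% → Harborview
Moderate: Mercy 51/116 = 44.0%, Harborview 98/202 = 48.5% → Harborview
Overall: Mercy 356/668 = 53.3%, Harborview 248/600 = 41.3% → Mercy
Harborview wins each case group but Mercy wins overall — the comparison reverses. Harborview's patients skew toward critical, which has a lower base rate.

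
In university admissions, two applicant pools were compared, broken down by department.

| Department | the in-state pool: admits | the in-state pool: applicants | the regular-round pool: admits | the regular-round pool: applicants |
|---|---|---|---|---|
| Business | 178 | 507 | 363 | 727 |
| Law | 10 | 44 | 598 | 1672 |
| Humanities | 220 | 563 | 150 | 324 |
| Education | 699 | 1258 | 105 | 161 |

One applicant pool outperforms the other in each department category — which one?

Business: the in-state pool 178/507 = 35.1%, the regular-round pool 363/727 = 49.9% → the regular-round pool
Law: the in-state pool 10/44 = 22.7%, the regular-round pool 598/1672 = 35.8% → the regular-round pool
Humanities: the in-state pool 220/563 = 39.1%, the regular-round pool 150/324 = 46.3% → the regular-round pool
Education: the in-state pool 699/1258 = 55.6%, the regular-round pool 105/161 = 65.2% → the regular-round pool
The regular-round pool has the higher rate in all 4 groups.

the regular-round pool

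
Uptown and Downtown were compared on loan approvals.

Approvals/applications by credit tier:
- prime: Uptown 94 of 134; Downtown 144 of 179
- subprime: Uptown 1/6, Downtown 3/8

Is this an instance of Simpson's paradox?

No

Prime: Uptown 94/134 = 70.1%, Downtown 144/179 = 80.4% → Downtown
Subprime: Uptown 1/6 = 16.7%, Downtown 3/8 = 37.5% → Downtown
Overall: Uptown 95/140 = 67.9%, Downtown 147/187 = 78.6% → Downtown
Downtown wins overall and in every credit group — no reversal.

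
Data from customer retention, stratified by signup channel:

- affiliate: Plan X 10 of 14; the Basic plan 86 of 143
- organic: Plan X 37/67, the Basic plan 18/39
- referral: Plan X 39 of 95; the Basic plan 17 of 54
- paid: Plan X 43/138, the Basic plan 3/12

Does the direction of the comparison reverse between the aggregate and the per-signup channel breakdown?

Affiliate: Plan X 10/14 = 71.4%, the Basic plan 86/143 = 60.1% → Plan X
Organic: Plan X 37/67 = 55.2%, the Basic plan 18/39 = 46.2% → Plan X
Referral: Plan X 39/95 = 41.1%, the Basic plan 17/54 = 31.5% → Plan X
Paid: Plan X 43/138 = 31.2%, the Basic plan 3/12 = 25.0% → Plan X
Overall: Plan X 129/314 = 41.1%, the Basic plan 124/248 = 50.0% → the Basic plan
Plan X wins each signup group but the Basic plan wins overall — the comparison reverses. Plan X's customers skew toward paid, which has a lower base rate.

Yes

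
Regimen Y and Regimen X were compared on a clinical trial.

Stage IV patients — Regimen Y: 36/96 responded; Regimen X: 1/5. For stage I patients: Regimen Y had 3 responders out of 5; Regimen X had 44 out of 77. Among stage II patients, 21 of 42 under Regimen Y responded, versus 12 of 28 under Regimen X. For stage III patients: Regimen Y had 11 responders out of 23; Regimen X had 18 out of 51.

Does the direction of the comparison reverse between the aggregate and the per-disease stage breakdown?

Stage IV: Regimen Y 36/96 = 37.5%, Regimen X 1/5 = 20.0% → Regimen Y
Stage I: Regimen Y 3/5 = 60.0%, Regimen X 44/77 = 57.1% → Regimen Y
Stage II: Regimen Y 21/42 = 50.0%, Regimen X 12/28 = 42.9% → Regimen Y
Stage III: Regimen Y 11/23 = 47.8%, Regimen X 18/51 = 35.3% → Regimen Y
Overall: Regimen Y 71/166 = 42.8%, Regimen X 75/161 = 46.6% → Regimen X
Regimen Y wins each disease group but Regimen X wins overall — the comparison reverses. Regimen Y's patients skew toward stage IV, which has a lower base rate.

Yes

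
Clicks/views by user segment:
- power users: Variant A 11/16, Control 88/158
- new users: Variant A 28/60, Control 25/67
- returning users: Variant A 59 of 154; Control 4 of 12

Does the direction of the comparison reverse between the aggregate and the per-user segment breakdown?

Yes

Power users: Variant A 11/16 = 68.8%, Control 88/158 = 55.7% → Variant A
New users: Variant A 28/60 = 46.7%, Control 25/67 = 37.3% → Variant A
Returning users: Variant A 59/154 = 38.3%, Control 4/12 = 33.3% → Variant A
Overall: Variant A 98/230 = 42.6%, Control 117/237 = 49.4% → Control
Variant A wins each user group but Control wins overall — the comparison reverses. Variant A's views skew toward returning users, which has a lower base rate.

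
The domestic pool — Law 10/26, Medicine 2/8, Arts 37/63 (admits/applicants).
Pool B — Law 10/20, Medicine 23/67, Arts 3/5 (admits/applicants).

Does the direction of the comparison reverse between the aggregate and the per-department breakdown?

Yes

Law: the domestic pool 10/26 = 38.5%, Pool B 10/20 = 50.0% → Pool B
Medicine: the domestic pool 2/8 = 25.0%, Pool B 23/67 = 34.3% → Pool B
Arts: the domestic pool 37/63 = 58.7%, Pool B 3/5 = 60.0% → Pool B
Overall: the domestic pool 49/97 = 50.5%, Pool B 36/92 = 39.1% → the domestic pool
Pool B wins each department group but the domestic pool wins overall — the comparison reverses. Pool B's applicants skew toward Medicine, which has a lower base rate.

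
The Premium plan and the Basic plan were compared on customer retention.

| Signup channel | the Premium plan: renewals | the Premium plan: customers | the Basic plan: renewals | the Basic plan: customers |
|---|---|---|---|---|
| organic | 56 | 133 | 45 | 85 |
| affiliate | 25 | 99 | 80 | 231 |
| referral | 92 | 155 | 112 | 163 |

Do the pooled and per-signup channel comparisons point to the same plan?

Organic: the Premium plan 56/133 = 42.1%, the Basic plan 45/85 = 52.9% → the Basic plan
Affiliate: the Premium plan 25/99 = 25.3%, the Basic plan 80/231 = 34.6% → the Basic plan
Referral: the Premium plan 92/155 = 59.4%, the Basic plan 112/163 = 68.7% → the Basic plan
Overall: the Premium plan 173/387 = 44.7%, the Basic plan 237/479 = 49.5% → the Basic plan
The Basic plan wins overall and in every signup group — no reversal.

Yes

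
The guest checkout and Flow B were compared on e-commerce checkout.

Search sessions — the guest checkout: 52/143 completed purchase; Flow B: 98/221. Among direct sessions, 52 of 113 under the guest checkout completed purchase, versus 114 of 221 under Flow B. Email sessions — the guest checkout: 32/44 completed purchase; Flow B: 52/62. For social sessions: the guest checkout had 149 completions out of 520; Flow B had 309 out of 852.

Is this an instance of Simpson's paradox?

No

Search: the guest checkout 52/143 = 36.4%, Flow B 98/221 = 44.3% → Flow B
Direct: the guest checkout 52/113 = 46.0%, Flow B 114/221 = 51.6% → Flow B
Email: the guest checkout 32/44 = 72.7%, Flow B 52/62 = 83.9% → Flow B
Social: the guest checkout 149/520 = 28.7%, Flow B 309/852 = 36.3% → Flow B
Overall: the guest checkout 285/820 = 34.8%, Flow B 573/1356 = 42.3% → Flow B
Flow B wins overall and in every traffic group — no reversal.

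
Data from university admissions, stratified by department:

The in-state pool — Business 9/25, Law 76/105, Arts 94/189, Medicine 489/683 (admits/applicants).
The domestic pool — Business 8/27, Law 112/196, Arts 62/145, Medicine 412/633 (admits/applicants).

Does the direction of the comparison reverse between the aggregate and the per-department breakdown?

No

Business: the in-state pool 9/25 = 36.0%, the domestic pool 8/27 = 29.6% → the in-state pool
Law: the in-state pool 76/105 = 72.4%, the domestic pool 112/196 = 57.1% → the in-state pool
Arts: the in-state pool 94/189 = 49.7%, the domestic pool 62/145 = 42.8% → the in-state pool
Medicine: the in-state pool 489/683 = 71.6%, the domestic pool 412/633 = 65.1% → the in-state pool
Overall: the in-state pool 668/1002 = 66.7%, the domestic pool 594/1001 = 59.3% → the in-state pool
The in-state pool wins overall and in every department group — no reversal.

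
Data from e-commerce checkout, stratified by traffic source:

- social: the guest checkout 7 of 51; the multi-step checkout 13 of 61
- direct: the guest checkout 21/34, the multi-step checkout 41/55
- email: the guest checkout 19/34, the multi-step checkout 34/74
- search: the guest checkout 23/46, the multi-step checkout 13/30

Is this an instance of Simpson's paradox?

No

Social: the guest checkout 7/51 = 13.7%, the multi-step checkout 13/61 = 21.3% → the multi-step checkout
Direct: the guest checkout 21/34 = 61.8%, the multi-step checkout 41/55 = 74.5% → the multi-step checkout
Email: the guest checkout 19/34 = 55.9%, the multi-step checkout 34/74 = 45.9% → the guest checkout
Search: the guest checkout 23/46 = 50.0%, the multi-step checkout 13/30 = 43.3% → the guest checkout
Overall: the guest checkout 70/165 = 42.4%, the multi-step checkout 101/220 = 45.9% → the multi-step checkout
Neither sweeps: the guest checkout wins 2 of 4 groups, the multi-step checkout wins 2. The multi-step checkout wins overall but not every group — no Simpson reversal.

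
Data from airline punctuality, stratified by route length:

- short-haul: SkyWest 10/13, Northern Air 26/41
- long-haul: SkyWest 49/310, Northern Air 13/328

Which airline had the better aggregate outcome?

Short-haul: SkyWest 10/13 = 76.9%, Northern Air 26/41 = 63.4% → SkyWest
Long-haul: SkyWest 49/310 = 15.8%, Northern Air 13/328 = 4.0% → SkyWest
Overall: SkyWest 59/323 = 18.3%, Northern Air 39/369 = 10.6% → SkyWest

SkyWest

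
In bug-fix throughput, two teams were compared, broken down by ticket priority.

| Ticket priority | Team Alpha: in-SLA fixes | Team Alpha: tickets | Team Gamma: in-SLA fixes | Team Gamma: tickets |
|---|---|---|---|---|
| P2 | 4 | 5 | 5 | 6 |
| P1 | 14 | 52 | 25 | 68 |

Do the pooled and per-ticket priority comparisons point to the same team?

Yes

P2: Team Alpha 4/5 = 80.0%, Team Gamma 5/6 = 83.3% → Team Gamma
P1: Team Alpha 14/52 = 26.9%, Team Gamma 25/68 = 36.8% → Team Gamma
Overall: Team Alpha 18/57 = 31.6%, Team Gamma 30/74 = 40.5% → Team Gamma
Team Gamma wins overall and in every ticket group — no reversal.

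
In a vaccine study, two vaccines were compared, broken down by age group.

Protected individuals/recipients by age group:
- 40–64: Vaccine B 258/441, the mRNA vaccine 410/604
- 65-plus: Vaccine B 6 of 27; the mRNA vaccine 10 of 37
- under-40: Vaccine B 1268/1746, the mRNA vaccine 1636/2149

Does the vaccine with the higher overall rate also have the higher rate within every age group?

Yes

40–64: Vaccine B 258/441 = 58.5%, the mRNA vaccine 410/604 = 67.9% → the mRNA vaccine
65-plus: Vaccine B 6/27 = 22.2%, the mRNA vaccine 10/37 = 27.0% → the mRNA vaccine
Under-40: Vaccine B 1268/1746 = 72.6%, the mRNA vaccine 1636/2149 = 76.1% → the mRNA vaccine
Overall: Vaccine B 1532/2214 = 69.2%, the mRNA vaccine 2056/2790 = 73.7% → the mRNA vaccine
The mRNA vaccine wins overall and in every age group — no reversal.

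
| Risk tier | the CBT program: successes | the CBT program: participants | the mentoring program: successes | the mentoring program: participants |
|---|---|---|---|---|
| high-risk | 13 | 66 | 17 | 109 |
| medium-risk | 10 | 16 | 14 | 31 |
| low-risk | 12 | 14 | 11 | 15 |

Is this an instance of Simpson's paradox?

High-risk: the CBT program 13/66 = 19.7%, the mentoring program 17/109 = 15.6% → the CBT program
Medium-risk: the CBT program 10/16 = 62.5%, the mentoring program 14/31 = 45.2% → the CBT program
Low-risk: the CBT program 12/14 = 85.7%, the mentoring program 11/15 = 73.3% → the CBT program
Overall: the CBT program 35/96 = 36.5%, the mentoring program 42/155 = 27.1% → the CBT program
The CBT program wins overall and in every risk group — no reversal.

No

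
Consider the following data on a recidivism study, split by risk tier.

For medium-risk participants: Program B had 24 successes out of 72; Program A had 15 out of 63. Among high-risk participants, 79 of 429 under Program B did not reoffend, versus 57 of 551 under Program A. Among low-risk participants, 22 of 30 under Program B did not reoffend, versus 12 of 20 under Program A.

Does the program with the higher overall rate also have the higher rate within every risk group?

Medium-risk: Program B 24/72 = 33.3%, Program A 15/63 = 23.8% → Program B
High-risk: Program B 79/429 = 18.4%, Program A 57/551 = 10.3% → Program B
Low-risk: Program B 22/30 = 73.3%, Program A 12/20 = 60.0% → Program B
Overall: Program B 125/531 = 23.5%, Program A 84/634 = 13.2% → Program B
Program B wins overall and in every risk group — no reversal.

Yes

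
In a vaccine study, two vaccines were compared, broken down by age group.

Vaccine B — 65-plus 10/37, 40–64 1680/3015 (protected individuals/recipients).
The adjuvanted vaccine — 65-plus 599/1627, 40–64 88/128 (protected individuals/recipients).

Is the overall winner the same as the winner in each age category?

No

65-plus: Vaccine B 10/37 = 27.0%, the adjuvanted vaccine 599/1627 = 36.8% → the adjuvanted vaccine
40–64: Vaccine B 1680/3015 = 55.7%, the adjuvanted vaccine 88/128 = 68.8% → the adjuvanted vaccine
Overall: Vaccine B 1690/3052 = 55.4%, the adjuvanted vaccine 687/1755 = 39.1% → Vaccine B
The adjuvanted vaccine wins each age group but Vaccine B wins overall — the comparison reverses. The adjuvanted vaccine's recipients skew toward 65-plus, which has a lower base rate.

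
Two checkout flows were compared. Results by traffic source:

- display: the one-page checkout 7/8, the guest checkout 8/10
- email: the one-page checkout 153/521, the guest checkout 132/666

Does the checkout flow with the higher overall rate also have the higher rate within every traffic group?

Yes

Display: the one-page checkout 7/8 = 87.5%, the guest checkout 8/10 = 80.0% → the one-page checkout
Email: the one-page checkout 153/521 = 29.4%, the guest checkout 132/666 = 19.8% → the one-page checkout
Overall: the one-page checkout 160/529 = 30.2%, the guest checkout 140/676 = 20.7% → the one-page checkout
The one-page checkout wins overall and in every traffic group — no reversal.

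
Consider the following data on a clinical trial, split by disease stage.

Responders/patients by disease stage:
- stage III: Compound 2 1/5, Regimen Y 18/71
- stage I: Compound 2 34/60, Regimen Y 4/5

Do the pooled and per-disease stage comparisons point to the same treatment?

No

Stage III: Compound 2 1/5 = 20.0%, Regimen Y 18/71 = 25.4% → Regimen Y
Stage I: Compound 2 34/60 = 56.7%, Regimen Y 4/5 = 80.0% → Regimen Y
Overall: Compound 2 35/65 = 53.8%, Regimen Y 22/76 = 28.9% → Compound 2
Regimen Y wins each disease group but Compound 2 wins overall — the comparison reverses. Regimen Y's patients skew toward stage III, which has a lower base rate.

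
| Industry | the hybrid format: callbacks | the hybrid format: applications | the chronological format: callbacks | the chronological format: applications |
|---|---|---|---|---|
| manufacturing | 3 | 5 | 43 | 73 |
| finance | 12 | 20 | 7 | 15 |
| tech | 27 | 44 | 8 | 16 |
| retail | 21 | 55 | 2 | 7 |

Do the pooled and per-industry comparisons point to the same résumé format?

No

Manufacturing: the hybrid format 3/5 = 60.0%, the chronological format 43/73 = 58.9% → the hybrid format
Finance: the hybrid format 12/20 = 60.0%, the chronological format 7/15 = 46.7% → the hybrid format
Tech: the hybrid format 27/44 = 61.4%, the chronological format 8/16 = 50.0% → the hybrid format
Retail: the hybrid format 21/55 = 38.2%, the chronological format 2/7 = 28.6% → the hybrid format
Overall: the hybrid format 63/124 = 50.8%, the chronological format 60/111 = 54.1% → the chronological format
The hybrid format wins each industry group but the chronological format wins overall — the comparison reverses. The hybrid format's applications skew toward retail, which has a lower base rate.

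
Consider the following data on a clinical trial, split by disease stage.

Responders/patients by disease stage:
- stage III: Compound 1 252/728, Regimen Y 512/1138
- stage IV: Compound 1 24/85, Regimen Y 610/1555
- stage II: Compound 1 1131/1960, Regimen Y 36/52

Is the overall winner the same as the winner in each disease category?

Stage III: Compound 1 252/728 = 34.6%, Regimen Y 512/1138 = 45.0% → Regimen Y
Stage IV: Compound 1 24/85 = 28.2%, Regimen Y 610/1555 = 39.2% → Regimen Y
Stage II: Compound 1 1131/1960 = 57.7%, Regimen Y 36/52 = 69.2% → Regimen Y
Overall: Compound 1 1407/2773 = 50.7%, Regimen Y 1158/2745 = 42.2% → Compound 1
Regimen Y wins each disease group but Compound 1 wins overall — the comparison reverses. Regimen Y's patients skew toward stage IV, which has a lower base rate.

No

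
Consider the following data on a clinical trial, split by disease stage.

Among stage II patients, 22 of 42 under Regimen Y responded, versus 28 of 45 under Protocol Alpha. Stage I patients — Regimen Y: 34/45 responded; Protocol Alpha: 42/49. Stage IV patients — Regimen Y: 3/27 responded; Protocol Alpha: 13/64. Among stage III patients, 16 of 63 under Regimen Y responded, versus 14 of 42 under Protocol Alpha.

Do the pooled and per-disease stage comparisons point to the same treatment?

Yes

Stage II: Regimen Y 22/42 = 52.4%, Protocol Alpha 28/45 = 62.2% → Protocol Alpha
Stage I: Regimen Y 34/45 = 75.6%, Protocol Alpha 42/49 = 85.7% → Protocol Alpha
Stage IV: Regimen Y 3/27 = 11.1%, Protocol Alpha 13/64 = 20.3% → Protocol Alpha
Stage III: Regimen Y 16/63 = 25.4%, Protocol Alpha 14/42 = 33.3% → Protocol Alpha
Overall: Regimen Y 75/177 = 42.4%, Protocol Alpha 97/200 = 48.5% → Protocol Alpha
Protocol Alpha wins overall and in every disease group — no reversal.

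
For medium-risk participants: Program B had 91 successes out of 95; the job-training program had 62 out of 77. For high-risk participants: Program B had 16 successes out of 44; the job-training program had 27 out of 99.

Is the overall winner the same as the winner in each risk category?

Medium-risk: Program B 91/95 = 95.8%, the job-training program 62/77 = 80.5% → Program B
High-risk: Program B 16/44 = 36.4%, the job-training program 27/99 = 27.3% → Program B
Overall: Program B 107/139 = 77.0%, the job-training program 89/176 = 50.6% → Program B
Program B wins overall and in every risk group — no reversal.

Yes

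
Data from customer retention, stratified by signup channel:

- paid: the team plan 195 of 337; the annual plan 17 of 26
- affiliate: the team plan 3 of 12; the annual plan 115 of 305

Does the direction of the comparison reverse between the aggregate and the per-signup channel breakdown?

Yes

Paid: the team plan 195/337 = 57.9%, the annual plan 17/26 = 65.4% → the annual plan
Affiliate: the team plan 3/12 = 25.0%, the annual plan 115/305 = 37.7% → the annual plan
Overall: the team plan 198/349 = 56.7%, the annual plan 132/331 = 39.9% → the team plan
The annual plan wins each signup group but the team plan wins overall — the comparison reverses. The annual plan's customers skew toward affiliate, which has a lower base rate.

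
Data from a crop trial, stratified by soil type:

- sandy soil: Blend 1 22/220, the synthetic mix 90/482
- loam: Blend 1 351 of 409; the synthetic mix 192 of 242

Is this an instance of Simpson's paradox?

Sandy soil: Blend 1 22/220 = 10.0%, the synthetic mix 90/482 = 18.7% → the synthetic mix
Loam: Blend 1 351/409 = 85.8%, the synthetic mix 192/242 = 79.3% → Blend 1
Overall: Blend 1 373/629 = 59.3%, the synthetic mix 282/724 = 39.0% → Blend 1
Neither sweeps: Blend 1 wins 1 of 2 groups, the synthetic mix wins 1. Blend 1 wins overall but not every group — no Simpson reversal.

No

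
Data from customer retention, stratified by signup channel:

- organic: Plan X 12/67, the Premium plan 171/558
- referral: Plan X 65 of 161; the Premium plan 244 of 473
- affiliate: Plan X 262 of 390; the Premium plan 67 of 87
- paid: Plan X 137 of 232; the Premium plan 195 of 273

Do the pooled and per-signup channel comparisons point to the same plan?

Organic: Plan X 12/67 = 17.9%, the Premium plan 171/558 = 30.6% → the Premium plan
Referral: Plan X 65/161 = 40.4%, the Premium plan 244/473 = 51.6% → the Premium plan
Affiliate: Plan X 262/390 = 67.2%, the Premium plan 67/87 = 77.0% → the Premium plan
Paid: Plan X 137/232 = 59.1%, the Premium plan 195/273 = 71.4% → the Premium plan
Overall: Plan X 476/850 = 56.0%, the Premium plan 677/1391 = 48.7% → Plan X
The Premium plan wins each signup group but Plan X wins overall — the comparison reverses. The Premium plan's customers skew toward organic, which has a lower base rate.

No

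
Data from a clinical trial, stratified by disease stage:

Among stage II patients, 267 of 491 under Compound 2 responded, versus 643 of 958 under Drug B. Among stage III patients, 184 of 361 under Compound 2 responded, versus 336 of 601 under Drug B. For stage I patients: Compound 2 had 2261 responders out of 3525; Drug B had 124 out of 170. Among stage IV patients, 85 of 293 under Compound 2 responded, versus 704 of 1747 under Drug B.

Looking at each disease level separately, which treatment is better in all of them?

Drug B

Stage II: Compound 2 267/491 = 54.4%, Drug B 643/958 = 67.1% → Drug B
Stage III: Compound 2 184/361 = 51.0%, Drug B 336/601 = 55.9% → Drug B
Stage I: Compound 2 2261/3525 = 64.1%, Drug B 124/170 = 72.9% → Drug B
Stage IV: Compound 2 85/293 = 29.0%, Drug B 704/1747 = 40.3% → Drug B
Drug B has the higher rate in all 4 groups.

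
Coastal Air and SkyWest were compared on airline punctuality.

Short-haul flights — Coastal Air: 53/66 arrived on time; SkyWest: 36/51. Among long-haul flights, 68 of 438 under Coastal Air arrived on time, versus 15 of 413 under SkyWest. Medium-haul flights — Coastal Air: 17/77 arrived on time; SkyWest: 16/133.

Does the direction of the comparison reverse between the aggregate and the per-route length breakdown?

Short-haul: Coastal Air 53/66 = 80.3%, SkyWest 36/51 = 70.6% → Coastal Air
Long-haul: Coastal Air 68/438 = 15.5%, SkyWest 15/413 = 3.6% → Coastal Air
Medium-haul: Coastal Air 17/77 = 22.1%, SkyWest 16/133 = 12.0% → Coastal Air
Overall: Coastal Air 138/581 = 23.8%, SkyWest 67/597 = 11.2% → Coastal Air
Coastal Air wins overall and in every route group — no reversal.

No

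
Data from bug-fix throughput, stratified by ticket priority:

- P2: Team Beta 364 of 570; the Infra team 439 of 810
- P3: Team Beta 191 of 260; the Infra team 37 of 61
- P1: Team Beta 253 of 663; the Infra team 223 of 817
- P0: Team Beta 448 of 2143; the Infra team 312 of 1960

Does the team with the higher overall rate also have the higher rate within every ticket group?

Yes

P2: Team Beta 364/570 = 63.9%, the Infra team 439/810 = 54.2% → Team Beta
P3: Team Beta 191/260 = 73.5%, the Infra team 37/61 = 60.7% → Team Beta
P1: Team Beta 253/663 = 38.2%, the Infra team 223/817 = 27.3% → Team Beta
P0: Team Beta 448/2143 = 20.9%, the Infra team 312/1960 = 15.9% → Team Beta
Overall: Team Beta 1256/3636 = 34.5%, the Infra team 1011/3648 = 27.7% → Team Beta
Team Beta wins overall and in every ticket group — no reversal.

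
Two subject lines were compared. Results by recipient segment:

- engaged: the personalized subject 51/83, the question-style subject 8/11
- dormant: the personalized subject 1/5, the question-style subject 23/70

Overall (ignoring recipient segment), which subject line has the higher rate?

the personalized subject

Engaged: the personalized subject 51/83 = 61.4%, the question-style subject 8/11 = 72.7% → the question-style subject
Dormant: the personalized subject 1/5 = 20.0%, the question-style subject 23/70 = 32.9% → the question-style subject
Overall: the personalized subject 52/88 = 59.1%, the question-style subject 31/81 = 38.3% → the personalized subject
(The question-style subject wins every recipient group but the personalized subject wins overall — the question-style subject's sends skew toward the low-rate dormant group.)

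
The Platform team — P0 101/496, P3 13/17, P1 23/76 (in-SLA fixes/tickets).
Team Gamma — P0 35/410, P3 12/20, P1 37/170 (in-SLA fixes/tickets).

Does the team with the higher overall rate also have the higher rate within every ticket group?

Yes

P0: the Platform team 101/496 = 20.4%, Team Gamma 35/410 = 8.5% → the Platform team
P3: the Platform team 13/17 = 76.5%, Team Gamma 12/20 = 60.0% → the Platform team
P1: the Platform team 23/76 = 30.3%, Team Gamma 37/170 = 21.8% → the Platform team
Overall: the Platform team 137/589 = 23.3%, Team Gamma 84/600 = 14.0% → the Platform team
The Platform team wins overall and in every ticket group — no reversal.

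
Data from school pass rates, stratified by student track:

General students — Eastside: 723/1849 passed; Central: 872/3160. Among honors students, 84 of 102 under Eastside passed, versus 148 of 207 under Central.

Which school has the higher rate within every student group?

General: Eastside 723/1849 = 39.1%, Central 872/3160 = 27.6% → Eastside
Honors: Eastside 84/102 = 82.4%, Central 148/207 = 71.5% → Eastside
Eastside has the higher rate in both groups.

Eastside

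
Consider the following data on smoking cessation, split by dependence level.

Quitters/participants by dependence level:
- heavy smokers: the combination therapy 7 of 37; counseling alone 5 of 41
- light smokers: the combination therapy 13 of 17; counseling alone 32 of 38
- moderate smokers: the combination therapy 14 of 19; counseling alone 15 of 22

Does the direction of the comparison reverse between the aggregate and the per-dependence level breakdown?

Heavy smokers: the combination therapy 7/37 = 18.9%, counseling alone 5/41 = 12.2% → the combination therapy
Light smokers: the combination therapy 13/17 = 76.5%, counseling alone 32/38 = 84.2% → counseling alone
Moderate smokers: the combination therapy 14/19 = 73.7%, counseling alone 15/22 = 68.2% → the combination therapy
Overall: the combination therapy 34/73 = 46.6%, counseling alone 52/101 = 51.5% → counseling alone
Neither sweeps: the combination therapy wins 2 of 3 groups, counseling alone wins 1. Counseling alone wins overall but not every group — no Simpson reversal.

No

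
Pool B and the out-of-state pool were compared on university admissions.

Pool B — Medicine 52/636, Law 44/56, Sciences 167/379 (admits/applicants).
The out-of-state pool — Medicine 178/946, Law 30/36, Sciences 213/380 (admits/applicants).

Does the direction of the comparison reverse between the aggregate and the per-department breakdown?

No

Medicine: Pool B 52/636 = 8.2%, the out-of-state pool 178/946 = 18.8% → the out-of-state pool
Law: Pool B 44/56 = 78.6%, the out-of-state pool 30/36 = 83.3% → the out-of-state pool
Sciences: Pool B 167/379 = 44.1%, the out-of-state pool 213/380 = 56.1% → the out-of-state pool
Overall: Pool B 263/1071 = 24.6%, the out-of-state pool 421/1362 = 30.9% → the out-of-state pool
The out-of-state pool wins overall and in every department group — no reversal.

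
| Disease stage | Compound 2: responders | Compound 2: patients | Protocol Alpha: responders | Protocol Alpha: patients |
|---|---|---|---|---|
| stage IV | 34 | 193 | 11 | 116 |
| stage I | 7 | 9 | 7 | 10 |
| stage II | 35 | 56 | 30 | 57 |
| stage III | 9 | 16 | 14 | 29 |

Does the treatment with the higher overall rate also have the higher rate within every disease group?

Yes

Stage IV: Compound 2 34/193 = 17.6%, Protocol Alpha 11/116 = 9.5% → Compound 2
Stage I: Compound 2 7/9 = 77.8%, Protocol Alpha 7/10 = 70.0% → Compound 2
Stage II: Compound 2 35/56 = 62.5%, Protocol Alpha 30/57 = 52.6% → Compound 2
Stage III: Compound 2 9/16 = 56.2%, Protocol Alpha 14/29 = 48.3% → Compound 2
Overall: Compound 2 85/274 = 31.0%, Protocol Alpha 62/212 = 29.2% → Compound 2
Compound 2 wins overall and in every disease group — no reversal.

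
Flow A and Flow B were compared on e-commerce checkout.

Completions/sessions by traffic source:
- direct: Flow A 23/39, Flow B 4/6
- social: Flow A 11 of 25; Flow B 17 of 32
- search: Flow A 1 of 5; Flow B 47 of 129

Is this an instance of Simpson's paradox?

Direct: Flow A 23/39 = 59.0%, Flow B 4/6 = 66.7% → Flow B
Social: Flow A 11/25 = 44.0%, Flow B 17/32 = 53.1% → Flow B
Search: Flow A 1/5 = 20.0%, Flow B 47/129 = 36.4% → Flow B
Overall: Flow A 35/69 = 50.7%, Flow B 68/167 = 40.7% → Flow A
Flow B wins each traffic group but Flow A wins overall — the comparison reverses. Flow B's sessions skew toward search, which has a lower base rate.

Yes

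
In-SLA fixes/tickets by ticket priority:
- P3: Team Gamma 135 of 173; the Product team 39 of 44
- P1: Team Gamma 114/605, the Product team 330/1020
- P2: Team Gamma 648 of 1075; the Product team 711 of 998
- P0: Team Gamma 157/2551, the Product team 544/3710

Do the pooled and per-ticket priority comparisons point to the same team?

P3: Team Gamma 135/173 = 78.0%, the Product team 39/44 = 88.6% → the Product team
P1: Team Gamma 114/605 = 18.8%, the Product team 330/1020 = 32.4% → the Product team
P2: Team Gamma 648/1075 = 60.3%, the Product team 711/998 = 71.2% → the Product team
P0: Team Gamma 157/2551 = 6.2%, the Product team 544/3710 = 14.7% → the Product team
Overall: Team Gamma 1054/4404 = 23.9%, the Product team 1624/5772 = 28.1% → the Product team
The Product team wins overall and in every ticket group — no reversal.

Yes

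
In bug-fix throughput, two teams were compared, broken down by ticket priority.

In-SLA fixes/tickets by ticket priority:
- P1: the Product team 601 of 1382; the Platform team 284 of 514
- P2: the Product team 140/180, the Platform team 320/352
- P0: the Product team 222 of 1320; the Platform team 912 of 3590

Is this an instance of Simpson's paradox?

P1: the Product team 601/1382 = 43.5%, the Platform team 284/514 = 55.3% → the Platform team
P2: the Product team 140/180 = 77.8%, the Platform team 320/352 = 90.9% → the Platform team
P0: the Product team 222/1320 = 16.8%, the Platform team 912/3590 = 25.4% → the Platform team
Overall: the Product team 963/2882 = 33.4%, the Platform team 1516/4456 = 34.0% → the Platform team
The Platform team wins overall and in every ticket group — no reversal.

No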